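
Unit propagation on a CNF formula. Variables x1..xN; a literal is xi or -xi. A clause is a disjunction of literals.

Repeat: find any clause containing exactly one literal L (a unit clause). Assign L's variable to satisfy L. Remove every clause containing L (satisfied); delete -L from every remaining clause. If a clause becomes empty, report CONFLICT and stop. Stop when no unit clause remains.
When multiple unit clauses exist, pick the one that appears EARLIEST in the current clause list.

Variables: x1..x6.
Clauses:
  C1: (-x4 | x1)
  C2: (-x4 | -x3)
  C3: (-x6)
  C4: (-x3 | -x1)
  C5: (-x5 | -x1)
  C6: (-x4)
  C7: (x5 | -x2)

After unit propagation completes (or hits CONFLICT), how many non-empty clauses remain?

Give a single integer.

unit clause [-6] forces x6=F; simplify:
  satisfied 1 clause(s); 6 remain; assigned so far: [6]
unit clause [-4] forces x4=F; simplify:
  satisfied 3 clause(s); 3 remain; assigned so far: [4, 6]

Answer: 3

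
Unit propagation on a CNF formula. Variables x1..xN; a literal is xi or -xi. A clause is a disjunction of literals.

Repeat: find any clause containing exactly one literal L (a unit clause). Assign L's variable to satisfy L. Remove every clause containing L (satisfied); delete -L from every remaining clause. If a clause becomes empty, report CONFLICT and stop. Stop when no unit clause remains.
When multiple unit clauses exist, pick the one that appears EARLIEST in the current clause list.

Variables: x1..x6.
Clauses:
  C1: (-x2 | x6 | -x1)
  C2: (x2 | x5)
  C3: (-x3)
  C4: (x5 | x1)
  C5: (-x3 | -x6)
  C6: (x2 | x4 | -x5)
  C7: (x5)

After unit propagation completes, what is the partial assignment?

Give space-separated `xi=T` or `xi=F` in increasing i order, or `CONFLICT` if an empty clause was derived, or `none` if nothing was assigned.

Answer: x3=F x5=T

Derivation:
unit clause [-3] forces x3=F; simplify:
  satisfied 2 clause(s); 5 remain; assigned so far: [3]
unit clause [5] forces x5=T; simplify:
  drop -5 from [2, 4, -5] -> [2, 4]
  satisfied 3 clause(s); 2 remain; assigned so far: [3, 5]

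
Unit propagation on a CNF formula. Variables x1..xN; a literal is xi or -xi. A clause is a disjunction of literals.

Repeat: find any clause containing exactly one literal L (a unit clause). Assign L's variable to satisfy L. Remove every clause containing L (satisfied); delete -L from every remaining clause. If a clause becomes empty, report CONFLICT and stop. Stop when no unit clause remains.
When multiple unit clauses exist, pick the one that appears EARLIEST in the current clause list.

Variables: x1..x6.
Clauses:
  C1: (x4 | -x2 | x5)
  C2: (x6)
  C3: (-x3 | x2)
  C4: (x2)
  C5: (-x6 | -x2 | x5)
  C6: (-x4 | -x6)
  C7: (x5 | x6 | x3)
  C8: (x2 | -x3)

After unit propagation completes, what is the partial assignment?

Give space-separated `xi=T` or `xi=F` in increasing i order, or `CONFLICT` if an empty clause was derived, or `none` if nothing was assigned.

unit clause [6] forces x6=T; simplify:
  drop -6 from [-6, -2, 5] -> [-2, 5]
  drop -6 from [-4, -6] -> [-4]
  satisfied 2 clause(s); 6 remain; assigned so far: [6]
unit clause [2] forces x2=T; simplify:
  drop -2 from [4, -2, 5] -> [4, 5]
  drop -2 from [-2, 5] -> [5]
  satisfied 3 clause(s); 3 remain; assigned so far: [2, 6]
unit clause [5] forces x5=T; simplify:
  satisfied 2 clause(s); 1 remain; assigned so far: [2, 5, 6]
unit clause [-4] forces x4=F; simplify:
  satisfied 1 clause(s); 0 remain; assigned so far: [2, 4, 5, 6]

Answer: x2=T x4=F x5=T x6=T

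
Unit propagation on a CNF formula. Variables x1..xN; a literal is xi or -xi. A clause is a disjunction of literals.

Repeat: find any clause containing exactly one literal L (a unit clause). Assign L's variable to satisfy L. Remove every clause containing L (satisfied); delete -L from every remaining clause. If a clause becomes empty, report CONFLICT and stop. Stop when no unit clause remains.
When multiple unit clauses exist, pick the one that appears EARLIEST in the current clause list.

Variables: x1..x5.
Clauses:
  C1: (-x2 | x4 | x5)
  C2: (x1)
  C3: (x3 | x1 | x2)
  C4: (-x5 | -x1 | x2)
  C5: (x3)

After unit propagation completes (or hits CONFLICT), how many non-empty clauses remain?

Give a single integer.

unit clause [1] forces x1=T; simplify:
  drop -1 from [-5, -1, 2] -> [-5, 2]
  satisfied 2 clause(s); 3 remain; assigned so far: [1]
unit clause [3] forces x3=T; simplify:
  satisfied 1 clause(s); 2 remain; assigned so far: [1, 3]

Answer: 2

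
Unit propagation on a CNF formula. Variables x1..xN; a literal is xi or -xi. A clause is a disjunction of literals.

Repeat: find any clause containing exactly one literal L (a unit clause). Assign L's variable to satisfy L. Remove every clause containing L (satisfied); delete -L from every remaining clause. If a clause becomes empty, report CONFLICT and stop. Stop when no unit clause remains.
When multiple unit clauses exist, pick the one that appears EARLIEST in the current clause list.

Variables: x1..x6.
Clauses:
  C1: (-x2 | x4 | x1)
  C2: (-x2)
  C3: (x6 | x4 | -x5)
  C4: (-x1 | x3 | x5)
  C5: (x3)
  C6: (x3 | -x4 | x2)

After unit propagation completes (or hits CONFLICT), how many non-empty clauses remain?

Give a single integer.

unit clause [-2] forces x2=F; simplify:
  drop 2 from [3, -4, 2] -> [3, -4]
  satisfied 2 clause(s); 4 remain; assigned so far: [2]
unit clause [3] forces x3=T; simplify:
  satisfied 3 clause(s); 1 remain; assigned so far: [2, 3]

Answer: 1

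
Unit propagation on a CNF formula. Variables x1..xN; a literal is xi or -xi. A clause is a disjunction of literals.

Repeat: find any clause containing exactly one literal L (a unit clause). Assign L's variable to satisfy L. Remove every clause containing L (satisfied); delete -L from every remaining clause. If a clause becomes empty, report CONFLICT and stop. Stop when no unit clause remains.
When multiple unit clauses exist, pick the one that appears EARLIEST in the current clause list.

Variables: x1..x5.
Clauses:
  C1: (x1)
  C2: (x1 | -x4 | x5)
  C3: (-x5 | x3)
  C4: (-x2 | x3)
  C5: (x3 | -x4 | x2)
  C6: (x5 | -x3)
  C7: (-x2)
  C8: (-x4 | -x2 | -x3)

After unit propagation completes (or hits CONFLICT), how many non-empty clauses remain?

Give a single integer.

unit clause [1] forces x1=T; simplify:
  satisfied 2 clause(s); 6 remain; assigned so far: [1]
unit clause [-2] forces x2=F; simplify:
  drop 2 from [3, -4, 2] -> [3, -4]
  satisfied 3 clause(s); 3 remain; assigned so far: [1, 2]

Answer: 3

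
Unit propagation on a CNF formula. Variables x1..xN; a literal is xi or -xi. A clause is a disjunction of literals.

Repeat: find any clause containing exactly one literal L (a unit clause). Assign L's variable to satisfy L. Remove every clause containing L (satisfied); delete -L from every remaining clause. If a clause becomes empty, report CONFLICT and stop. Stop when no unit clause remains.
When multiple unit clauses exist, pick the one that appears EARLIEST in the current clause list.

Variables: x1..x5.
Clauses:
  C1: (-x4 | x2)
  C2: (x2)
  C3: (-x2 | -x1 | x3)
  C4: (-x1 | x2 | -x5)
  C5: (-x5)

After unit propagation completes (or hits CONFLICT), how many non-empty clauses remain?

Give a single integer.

unit clause [2] forces x2=T; simplify:
  drop -2 from [-2, -1, 3] -> [-1, 3]
  satisfied 3 clause(s); 2 remain; assigned so far: [2]
unit clause [-5] forces x5=F; simplify:
  satisfied 1 clause(s); 1 remain; assigned so far: [2, 5]

Answer: 1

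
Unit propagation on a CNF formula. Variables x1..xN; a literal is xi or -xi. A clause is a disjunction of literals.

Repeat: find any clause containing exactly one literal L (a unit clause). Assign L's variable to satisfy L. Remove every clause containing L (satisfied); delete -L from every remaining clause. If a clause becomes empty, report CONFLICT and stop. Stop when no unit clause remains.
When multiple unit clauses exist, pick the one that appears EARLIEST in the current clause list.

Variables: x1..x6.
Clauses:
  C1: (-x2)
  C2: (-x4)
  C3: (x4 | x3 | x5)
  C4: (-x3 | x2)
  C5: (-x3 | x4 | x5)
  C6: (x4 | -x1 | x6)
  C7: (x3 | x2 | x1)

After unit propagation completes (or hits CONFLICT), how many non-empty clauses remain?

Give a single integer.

unit clause [-2] forces x2=F; simplify:
  drop 2 from [-3, 2] -> [-3]
  drop 2 from [3, 2, 1] -> [3, 1]
  satisfied 1 clause(s); 6 remain; assigned so far: [2]
unit clause [-4] forces x4=F; simplify:
  drop 4 from [4, 3, 5] -> [3, 5]
  drop 4 from [-3, 4, 5] -> [-3, 5]
  drop 4 from [4, -1, 6] -> [-1, 6]
  satisfied 1 clause(s); 5 remain; assigned so far: [2, 4]
unit clause [-3] forces x3=F; simplify:
  drop 3 from [3, 5] -> [5]
  drop 3 from [3, 1] -> [1]
  satisfied 2 clause(s); 3 remain; assigned so far: [2, 3, 4]
unit clause [5] forces x5=T; simplify:
  satisfied 1 clause(s); 2 remain; assigned so far: [2, 3, 4, 5]
unit clause [1] forces x1=T; simplify:
  drop -1 from [-1, 6] -> [6]
  satisfied 1 clause(s); 1 remain; assigned so far: [1, 2, 3, 4, 5]
unit clause [6] forces x6=T; simplify:
  satisfied 1 clause(s); 0 remain; assigned so far: [1, 2, 3, 4, 5, 6]

Answer: 0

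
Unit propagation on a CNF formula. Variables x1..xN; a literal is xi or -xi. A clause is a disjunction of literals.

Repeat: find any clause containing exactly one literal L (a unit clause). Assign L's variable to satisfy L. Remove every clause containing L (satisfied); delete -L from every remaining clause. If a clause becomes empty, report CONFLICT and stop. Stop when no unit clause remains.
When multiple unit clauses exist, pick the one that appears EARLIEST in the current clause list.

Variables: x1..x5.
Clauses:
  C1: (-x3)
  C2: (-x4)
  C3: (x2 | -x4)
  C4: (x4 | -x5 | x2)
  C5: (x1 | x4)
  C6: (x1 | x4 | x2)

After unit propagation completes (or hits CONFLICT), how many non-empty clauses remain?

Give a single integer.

Answer: 1

Derivation:
unit clause [-3] forces x3=F; simplify:
  satisfied 1 clause(s); 5 remain; assigned so far: [3]
unit clause [-4] forces x4=F; simplify:
  drop 4 from [4, -5, 2] -> [-5, 2]
  drop 4 from [1, 4] -> [1]
  drop 4 from [1, 4, 2] -> [1, 2]
  satisfied 2 clause(s); 3 remain; assigned so far: [3, 4]
unit clause [1] forces x1=T; simplify:
  satisfied 2 clause(s); 1 remain; assigned so far: [1, 3, 4]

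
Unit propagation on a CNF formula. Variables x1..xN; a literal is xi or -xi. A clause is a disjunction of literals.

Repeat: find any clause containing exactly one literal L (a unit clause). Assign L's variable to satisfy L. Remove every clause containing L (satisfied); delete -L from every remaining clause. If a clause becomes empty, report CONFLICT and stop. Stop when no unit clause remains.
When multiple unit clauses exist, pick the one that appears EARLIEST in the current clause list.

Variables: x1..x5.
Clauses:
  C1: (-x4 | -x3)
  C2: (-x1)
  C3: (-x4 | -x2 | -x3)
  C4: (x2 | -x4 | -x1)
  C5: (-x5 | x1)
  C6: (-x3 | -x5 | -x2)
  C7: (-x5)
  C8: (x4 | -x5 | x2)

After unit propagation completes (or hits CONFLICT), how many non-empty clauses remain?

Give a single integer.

unit clause [-1] forces x1=F; simplify:
  drop 1 from [-5, 1] -> [-5]
  satisfied 2 clause(s); 6 remain; assigned so far: [1]
unit clause [-5] forces x5=F; simplify:
  satisfied 4 clause(s); 2 remain; assigned so far: [1, 5]

Answer: 2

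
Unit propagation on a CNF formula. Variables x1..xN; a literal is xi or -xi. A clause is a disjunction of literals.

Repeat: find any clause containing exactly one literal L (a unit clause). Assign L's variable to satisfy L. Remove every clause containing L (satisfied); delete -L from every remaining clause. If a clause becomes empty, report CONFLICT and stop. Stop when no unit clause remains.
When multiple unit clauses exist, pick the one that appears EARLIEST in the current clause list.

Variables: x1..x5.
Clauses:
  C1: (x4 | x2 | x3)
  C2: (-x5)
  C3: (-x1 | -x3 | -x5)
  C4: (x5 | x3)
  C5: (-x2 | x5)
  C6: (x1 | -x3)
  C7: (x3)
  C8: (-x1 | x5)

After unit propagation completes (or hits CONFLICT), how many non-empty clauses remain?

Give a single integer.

unit clause [-5] forces x5=F; simplify:
  drop 5 from [5, 3] -> [3]
  drop 5 from [-2, 5] -> [-2]
  drop 5 from [-1, 5] -> [-1]
  satisfied 2 clause(s); 6 remain; assigned so far: [5]
unit clause [3] forces x3=T; simplify:
  drop -3 from [1, -3] -> [1]
  satisfied 3 clause(s); 3 remain; assigned so far: [3, 5]
unit clause [-2] forces x2=F; simplify:
  satisfied 1 clause(s); 2 remain; assigned so far: [2, 3, 5]
unit clause [1] forces x1=T; simplify:
  drop -1 from [-1] -> [] (empty!)
  satisfied 1 clause(s); 1 remain; assigned so far: [1, 2, 3, 5]
CONFLICT (empty clause)

Answer: 0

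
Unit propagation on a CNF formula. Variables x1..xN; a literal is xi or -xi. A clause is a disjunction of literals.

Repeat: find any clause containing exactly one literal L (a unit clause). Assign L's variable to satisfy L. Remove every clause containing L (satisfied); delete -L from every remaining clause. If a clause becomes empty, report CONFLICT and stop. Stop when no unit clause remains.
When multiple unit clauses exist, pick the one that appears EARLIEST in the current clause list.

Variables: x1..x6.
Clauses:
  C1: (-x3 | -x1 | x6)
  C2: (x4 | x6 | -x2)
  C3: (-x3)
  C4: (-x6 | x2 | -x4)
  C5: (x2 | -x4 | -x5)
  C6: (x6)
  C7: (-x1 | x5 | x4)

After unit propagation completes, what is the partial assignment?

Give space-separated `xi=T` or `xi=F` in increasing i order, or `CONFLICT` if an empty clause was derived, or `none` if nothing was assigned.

unit clause [-3] forces x3=F; simplify:
  satisfied 2 clause(s); 5 remain; assigned so far: [3]
unit clause [6] forces x6=T; simplify:
  drop -6 from [-6, 2, -4] -> [2, -4]
  satisfied 2 clause(s); 3 remain; assigned so far: [3, 6]

Answer: x3=F x6=T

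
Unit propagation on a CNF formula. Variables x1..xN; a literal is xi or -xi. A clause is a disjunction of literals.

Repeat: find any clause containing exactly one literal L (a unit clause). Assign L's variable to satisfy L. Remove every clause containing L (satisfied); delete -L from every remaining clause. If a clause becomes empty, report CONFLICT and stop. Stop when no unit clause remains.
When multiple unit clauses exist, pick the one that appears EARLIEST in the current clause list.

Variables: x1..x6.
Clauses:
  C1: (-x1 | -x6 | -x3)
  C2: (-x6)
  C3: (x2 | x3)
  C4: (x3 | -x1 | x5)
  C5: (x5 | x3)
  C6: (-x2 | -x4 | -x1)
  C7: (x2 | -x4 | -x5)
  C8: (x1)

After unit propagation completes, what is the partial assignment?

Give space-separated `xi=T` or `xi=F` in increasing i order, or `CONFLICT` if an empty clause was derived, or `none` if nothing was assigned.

Answer: x1=T x6=F

Derivation:
unit clause [-6] forces x6=F; simplify:
  satisfied 2 clause(s); 6 remain; assigned so far: [6]
unit clause [1] forces x1=T; simplify:
  drop -1 from [3, -1, 5] -> [3, 5]
  drop -1 from [-2, -4, -1] -> [-2, -4]
  satisfied 1 clause(s); 5 remain; assigned so far: [1, 6]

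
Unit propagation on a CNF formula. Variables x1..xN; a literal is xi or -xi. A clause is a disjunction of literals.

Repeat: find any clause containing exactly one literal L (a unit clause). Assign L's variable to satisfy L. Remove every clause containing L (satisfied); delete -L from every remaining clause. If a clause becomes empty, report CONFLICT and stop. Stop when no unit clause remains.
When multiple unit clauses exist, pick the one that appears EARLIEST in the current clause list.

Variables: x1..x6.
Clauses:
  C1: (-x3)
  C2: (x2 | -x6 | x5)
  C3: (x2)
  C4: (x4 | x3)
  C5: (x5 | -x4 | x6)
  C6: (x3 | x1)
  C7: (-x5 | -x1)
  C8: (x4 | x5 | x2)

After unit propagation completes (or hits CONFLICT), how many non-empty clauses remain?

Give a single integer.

unit clause [-3] forces x3=F; simplify:
  drop 3 from [4, 3] -> [4]
  drop 3 from [3, 1] -> [1]
  satisfied 1 clause(s); 7 remain; assigned so far: [3]
unit clause [2] forces x2=T; simplify:
  satisfied 3 clause(s); 4 remain; assigned so far: [2, 3]
unit clause [4] forces x4=T; simplify:
  drop -4 from [5, -4, 6] -> [5, 6]
  satisfied 1 clause(s); 3 remain; assigned so far: [2, 3, 4]
unit clause [1] forces x1=T; simplify:
  drop -1 from [-5, -1] -> [-5]
  satisfied 1 clause(s); 2 remain; assigned so far: [1, 2, 3, 4]
unit clause [-5] forces x5=F; simplify:
  drop 5 from [5, 6] -> [6]
  satisfied 1 clause(s); 1 remain; assigned so far: [1, 2, 3, 4, 5]
unit clause [6] forces x6=T; simplify:
  satisfied 1 clause(s); 0 remain; assigned so far: [1, 2, 3, 4, 5, 6]

Answer: 0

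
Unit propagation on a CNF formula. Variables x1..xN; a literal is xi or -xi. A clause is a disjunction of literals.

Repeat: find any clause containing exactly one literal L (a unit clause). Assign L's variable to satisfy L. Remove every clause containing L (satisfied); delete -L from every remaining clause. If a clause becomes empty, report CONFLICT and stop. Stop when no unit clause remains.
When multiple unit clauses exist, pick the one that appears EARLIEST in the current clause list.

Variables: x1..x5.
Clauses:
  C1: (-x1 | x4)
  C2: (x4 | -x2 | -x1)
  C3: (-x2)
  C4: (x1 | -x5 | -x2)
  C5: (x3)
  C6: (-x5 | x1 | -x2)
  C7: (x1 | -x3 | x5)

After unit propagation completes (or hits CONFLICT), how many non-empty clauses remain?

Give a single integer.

Answer: 2

Derivation:
unit clause [-2] forces x2=F; simplify:
  satisfied 4 clause(s); 3 remain; assigned so far: [2]
unit clause [3] forces x3=T; simplify:
  drop -3 from [1, -3, 5] -> [1, 5]
  satisfied 1 clause(s); 2 remain; assigned so far: [2, 3]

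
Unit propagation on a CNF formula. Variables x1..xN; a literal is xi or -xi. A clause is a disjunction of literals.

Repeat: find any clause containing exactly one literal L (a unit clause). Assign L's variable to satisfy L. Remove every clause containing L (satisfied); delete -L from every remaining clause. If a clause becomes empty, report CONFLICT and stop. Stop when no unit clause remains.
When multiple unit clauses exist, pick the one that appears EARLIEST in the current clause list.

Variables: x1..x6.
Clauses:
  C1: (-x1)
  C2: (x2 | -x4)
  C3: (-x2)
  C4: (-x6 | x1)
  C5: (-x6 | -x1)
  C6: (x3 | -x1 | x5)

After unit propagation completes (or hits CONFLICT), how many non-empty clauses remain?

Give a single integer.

unit clause [-1] forces x1=F; simplify:
  drop 1 from [-6, 1] -> [-6]
  satisfied 3 clause(s); 3 remain; assigned so far: [1]
unit clause [-2] forces x2=F; simplify:
  drop 2 from [2, -4] -> [-4]
  satisfied 1 clause(s); 2 remain; assigned so far: [1, 2]
unit clause [-4] forces x4=F; simplify:
  satisfied 1 clause(s); 1 remain; assigned so far: [1, 2, 4]
unit clause [-6] forces x6=F; simplify:
  satisfied 1 clause(s); 0 remain; assigned so far: [1, 2, 4, 6]

Answer: 0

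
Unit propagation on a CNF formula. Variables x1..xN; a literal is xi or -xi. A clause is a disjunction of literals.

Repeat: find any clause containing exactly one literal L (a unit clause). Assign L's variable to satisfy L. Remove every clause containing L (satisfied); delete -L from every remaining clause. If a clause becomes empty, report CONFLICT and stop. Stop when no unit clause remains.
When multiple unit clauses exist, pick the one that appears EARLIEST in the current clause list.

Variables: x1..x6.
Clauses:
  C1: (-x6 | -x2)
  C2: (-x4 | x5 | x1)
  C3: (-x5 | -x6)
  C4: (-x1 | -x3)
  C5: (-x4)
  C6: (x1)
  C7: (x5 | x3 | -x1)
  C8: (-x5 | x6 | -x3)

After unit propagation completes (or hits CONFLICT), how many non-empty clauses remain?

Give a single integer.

Answer: 0

Derivation:
unit clause [-4] forces x4=F; simplify:
  satisfied 2 clause(s); 6 remain; assigned so far: [4]
unit clause [1] forces x1=T; simplify:
  drop -1 from [-1, -3] -> [-3]
  drop -1 from [5, 3, -1] -> [5, 3]
  satisfied 1 clause(s); 5 remain; assigned so far: [1, 4]
unit clause [-3] forces x3=F; simplify:
  drop 3 from [5, 3] -> [5]
  satisfied 2 clause(s); 3 remain; assigned so far: [1, 3, 4]
unit clause [5] forces x5=T; simplify:
  drop -5 from [-5, -6] -> [-6]
  satisfied 1 clause(s); 2 remain; assigned so far: [1, 3, 4, 5]
unit clause [-6] forces x6=F; simplify:
  satisfied 2 clause(s); 0 remain; assigned so far: [1, 3, 4, 5, 6]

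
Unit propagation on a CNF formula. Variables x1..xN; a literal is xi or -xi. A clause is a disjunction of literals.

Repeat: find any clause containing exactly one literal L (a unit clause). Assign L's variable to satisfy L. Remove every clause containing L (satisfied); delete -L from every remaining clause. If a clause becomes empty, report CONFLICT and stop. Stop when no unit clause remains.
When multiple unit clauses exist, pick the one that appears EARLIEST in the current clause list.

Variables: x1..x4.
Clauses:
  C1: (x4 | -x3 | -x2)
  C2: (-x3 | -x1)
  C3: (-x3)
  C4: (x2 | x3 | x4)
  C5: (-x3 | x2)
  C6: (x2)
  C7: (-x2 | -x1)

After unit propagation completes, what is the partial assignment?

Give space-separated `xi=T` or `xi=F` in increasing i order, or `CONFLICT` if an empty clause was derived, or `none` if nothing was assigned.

unit clause [-3] forces x3=F; simplify:
  drop 3 from [2, 3, 4] -> [2, 4]
  satisfied 4 clause(s); 3 remain; assigned so far: [3]
unit clause [2] forces x2=T; simplify:
  drop -2 from [-2, -1] -> [-1]
  satisfied 2 clause(s); 1 remain; assigned so far: [2, 3]
unit clause [-1] forces x1=F; simplify:
  satisfied 1 clause(s); 0 remain; assigned so far: [1, 2, 3]

Answer: x1=F x2=T x3=F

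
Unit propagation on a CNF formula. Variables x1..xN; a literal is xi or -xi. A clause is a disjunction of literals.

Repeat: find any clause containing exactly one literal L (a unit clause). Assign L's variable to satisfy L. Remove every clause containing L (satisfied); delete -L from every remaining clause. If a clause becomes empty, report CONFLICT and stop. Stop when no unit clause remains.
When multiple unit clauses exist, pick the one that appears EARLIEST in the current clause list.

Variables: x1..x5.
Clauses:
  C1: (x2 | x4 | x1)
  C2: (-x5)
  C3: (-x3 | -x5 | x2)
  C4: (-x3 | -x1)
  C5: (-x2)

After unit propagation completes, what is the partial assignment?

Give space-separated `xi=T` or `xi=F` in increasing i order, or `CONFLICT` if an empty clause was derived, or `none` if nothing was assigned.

Answer: x2=F x5=F

Derivation:
unit clause [-5] forces x5=F; simplify:
  satisfied 2 clause(s); 3 remain; assigned so far: [5]
unit clause [-2] forces x2=F; simplify:
  drop 2 from [2, 4, 1] -> [4, 1]
  satisfied 1 clause(s); 2 remain; assigned so far: [2, 5]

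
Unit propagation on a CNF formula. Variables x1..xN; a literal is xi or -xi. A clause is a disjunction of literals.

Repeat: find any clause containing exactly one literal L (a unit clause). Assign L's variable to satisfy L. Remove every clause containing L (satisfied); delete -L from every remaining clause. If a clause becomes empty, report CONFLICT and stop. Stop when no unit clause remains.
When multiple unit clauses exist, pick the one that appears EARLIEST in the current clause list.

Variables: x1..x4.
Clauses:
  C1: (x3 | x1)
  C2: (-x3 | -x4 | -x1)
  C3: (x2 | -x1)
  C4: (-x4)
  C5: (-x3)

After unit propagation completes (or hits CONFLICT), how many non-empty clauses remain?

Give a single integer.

Answer: 0

Derivation:
unit clause [-4] forces x4=F; simplify:
  satisfied 2 clause(s); 3 remain; assigned so far: [4]
unit clause [-3] forces x3=F; simplify:
  drop 3 from [3, 1] -> [1]
  satisfied 1 clause(s); 2 remain; assigned so far: [3, 4]
unit clause [1] forces x1=T; simplify:
  drop -1 from [2, -1] -> [2]
  satisfied 1 clause(s); 1 remain; assigned so far: [1, 3, 4]
unit clause [2] forces x2=T; simplify:
  satisfied 1 clause(s); 0 remain; assigned so far: [1, 2, 3, 4]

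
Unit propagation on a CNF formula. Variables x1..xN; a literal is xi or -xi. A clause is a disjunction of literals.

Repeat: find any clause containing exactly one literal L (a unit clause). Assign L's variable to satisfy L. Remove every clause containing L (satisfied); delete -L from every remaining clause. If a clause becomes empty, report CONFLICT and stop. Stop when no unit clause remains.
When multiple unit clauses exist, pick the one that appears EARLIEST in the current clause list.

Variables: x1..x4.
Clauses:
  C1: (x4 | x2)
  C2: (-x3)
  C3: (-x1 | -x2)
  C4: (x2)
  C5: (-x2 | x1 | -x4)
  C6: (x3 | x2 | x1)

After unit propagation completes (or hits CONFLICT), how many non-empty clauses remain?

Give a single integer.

unit clause [-3] forces x3=F; simplify:
  drop 3 from [3, 2, 1] -> [2, 1]
  satisfied 1 clause(s); 5 remain; assigned so far: [3]
unit clause [2] forces x2=T; simplify:
  drop -2 from [-1, -2] -> [-1]
  drop -2 from [-2, 1, -4] -> [1, -4]
  satisfied 3 clause(s); 2 remain; assigned so far: [2, 3]
unit clause [-1] forces x1=F; simplify:
  drop 1 from [1, -4] -> [-4]
  satisfied 1 clause(s); 1 remain; assigned so far: [1, 2, 3]
unit clause [-4] forces x4=F; simplify:
  satisfied 1 clause(s); 0 remain; assigned so far: [1, 2, 3, 4]

Answer: 0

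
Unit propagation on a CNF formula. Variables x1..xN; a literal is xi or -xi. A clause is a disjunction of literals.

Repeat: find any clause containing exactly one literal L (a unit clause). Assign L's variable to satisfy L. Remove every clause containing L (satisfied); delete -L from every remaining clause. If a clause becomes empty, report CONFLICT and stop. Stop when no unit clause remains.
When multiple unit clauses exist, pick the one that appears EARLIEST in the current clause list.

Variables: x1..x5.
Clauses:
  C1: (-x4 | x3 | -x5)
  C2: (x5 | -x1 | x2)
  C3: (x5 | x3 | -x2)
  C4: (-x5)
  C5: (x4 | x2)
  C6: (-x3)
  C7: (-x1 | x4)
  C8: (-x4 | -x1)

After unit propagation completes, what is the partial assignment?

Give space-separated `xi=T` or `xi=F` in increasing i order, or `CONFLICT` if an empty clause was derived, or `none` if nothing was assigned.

Answer: x1=F x2=F x3=F x4=T x5=F

Derivation:
unit clause [-5] forces x5=F; simplify:
  drop 5 from [5, -1, 2] -> [-1, 2]
  drop 5 from [5, 3, -2] -> [3, -2]
  satisfied 2 clause(s); 6 remain; assigned so far: [5]
unit clause [-3] forces x3=F; simplify:
  drop 3 from [3, -2] -> [-2]
  satisfied 1 clause(s); 5 remain; assigned so far: [3, 5]
unit clause [-2] forces x2=F; simplify:
  drop 2 from [-1, 2] -> [-1]
  drop 2 from [4, 2] -> [4]
  satisfied 1 clause(s); 4 remain; assigned so far: [2, 3, 5]
unit clause [-1] forces x1=F; simplify:
  satisfied 3 clause(s); 1 remain; assigned so far: [1, 2, 3, 5]
unit clause [4] forces x4=T; simplify:
  satisfied 1 clause(s); 0 remain; assigned so far: [1, 2, 3, 4, 5]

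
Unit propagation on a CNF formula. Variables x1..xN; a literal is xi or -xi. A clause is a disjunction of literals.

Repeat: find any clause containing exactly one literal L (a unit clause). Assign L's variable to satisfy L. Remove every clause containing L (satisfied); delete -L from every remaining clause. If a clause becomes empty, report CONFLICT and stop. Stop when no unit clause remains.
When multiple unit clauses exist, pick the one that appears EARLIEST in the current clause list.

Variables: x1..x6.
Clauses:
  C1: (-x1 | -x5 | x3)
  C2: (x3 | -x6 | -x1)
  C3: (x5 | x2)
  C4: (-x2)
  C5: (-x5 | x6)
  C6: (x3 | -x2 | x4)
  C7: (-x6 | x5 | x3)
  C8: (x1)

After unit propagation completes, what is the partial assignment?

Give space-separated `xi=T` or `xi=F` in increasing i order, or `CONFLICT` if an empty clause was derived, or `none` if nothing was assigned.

Answer: x1=T x2=F x3=T x5=T x6=T

Derivation:
unit clause [-2] forces x2=F; simplify:
  drop 2 from [5, 2] -> [5]
  satisfied 2 clause(s); 6 remain; assigned so far: [2]
unit clause [5] forces x5=T; simplify:
  drop -5 from [-1, -5, 3] -> [-1, 3]
  drop -5 from [-5, 6] -> [6]
  satisfied 2 clause(s); 4 remain; assigned so far: [2, 5]
unit clause [6] forces x6=T; simplify:
  drop -6 from [3, -6, -1] -> [3, -1]
  satisfied 1 clause(s); 3 remain; assigned so far: [2, 5, 6]
unit clause [1] forces x1=T; simplify:
  drop -1 from [-1, 3] -> [3]
  drop -1 from [3, -1] -> [3]
  satisfied 1 clause(s); 2 remain; assigned so far: [1, 2, 5, 6]
unit clause [3] forces x3=T; simplify:
  satisfied 2 clause(s); 0 remain; assigned so far: [1, 2, 3, 5, 6]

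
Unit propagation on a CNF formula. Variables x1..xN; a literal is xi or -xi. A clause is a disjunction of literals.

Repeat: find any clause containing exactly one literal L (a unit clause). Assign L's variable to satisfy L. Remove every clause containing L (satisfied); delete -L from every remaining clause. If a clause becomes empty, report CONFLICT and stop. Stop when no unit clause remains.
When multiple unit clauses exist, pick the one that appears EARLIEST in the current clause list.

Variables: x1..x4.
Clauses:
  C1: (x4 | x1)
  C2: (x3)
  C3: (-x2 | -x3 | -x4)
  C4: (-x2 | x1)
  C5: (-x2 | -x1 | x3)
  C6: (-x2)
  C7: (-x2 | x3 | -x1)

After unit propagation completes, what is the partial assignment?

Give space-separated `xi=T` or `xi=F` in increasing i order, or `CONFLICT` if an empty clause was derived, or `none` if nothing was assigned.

Answer: x2=F x3=T

Derivation:
unit clause [3] forces x3=T; simplify:
  drop -3 from [-2, -3, -4] -> [-2, -4]
  satisfied 3 clause(s); 4 remain; assigned so far: [3]
unit clause [-2] forces x2=F; simplify:
  satisfied 3 clause(s); 1 remain; assigned so far: [2, 3]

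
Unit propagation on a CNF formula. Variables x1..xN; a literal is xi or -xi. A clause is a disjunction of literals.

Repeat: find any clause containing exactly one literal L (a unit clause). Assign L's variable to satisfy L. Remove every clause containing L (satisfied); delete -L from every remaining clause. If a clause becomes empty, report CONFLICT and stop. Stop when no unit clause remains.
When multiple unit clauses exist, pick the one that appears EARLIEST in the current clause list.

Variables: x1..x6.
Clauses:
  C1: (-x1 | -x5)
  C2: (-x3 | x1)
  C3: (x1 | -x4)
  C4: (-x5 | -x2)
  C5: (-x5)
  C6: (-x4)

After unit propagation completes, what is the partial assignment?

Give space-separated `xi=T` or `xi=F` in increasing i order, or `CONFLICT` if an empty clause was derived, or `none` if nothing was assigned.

Answer: x4=F x5=F

Derivation:
unit clause [-5] forces x5=F; simplify:
  satisfied 3 clause(s); 3 remain; assigned so far: [5]
unit clause [-4] forces x4=F; simplify:
  satisfied 2 clause(s); 1 remain; assigned so far: [4, 5]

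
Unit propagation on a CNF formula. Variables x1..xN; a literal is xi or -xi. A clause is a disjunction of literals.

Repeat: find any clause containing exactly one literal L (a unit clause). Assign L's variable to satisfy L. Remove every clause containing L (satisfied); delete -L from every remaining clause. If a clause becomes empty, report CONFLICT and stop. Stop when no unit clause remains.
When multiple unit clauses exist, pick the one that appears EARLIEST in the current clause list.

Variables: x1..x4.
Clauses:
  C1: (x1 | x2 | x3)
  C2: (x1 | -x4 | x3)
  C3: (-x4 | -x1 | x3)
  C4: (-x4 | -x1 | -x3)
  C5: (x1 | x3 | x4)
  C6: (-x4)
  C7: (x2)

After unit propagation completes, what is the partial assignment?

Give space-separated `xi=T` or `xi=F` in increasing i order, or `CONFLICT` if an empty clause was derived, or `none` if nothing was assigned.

Answer: x2=T x4=F

Derivation:
unit clause [-4] forces x4=F; simplify:
  drop 4 from [1, 3, 4] -> [1, 3]
  satisfied 4 clause(s); 3 remain; assigned so far: [4]
unit clause [2] forces x2=T; simplify:
  satisfied 2 clause(s); 1 remain; assigned so far: [2, 4]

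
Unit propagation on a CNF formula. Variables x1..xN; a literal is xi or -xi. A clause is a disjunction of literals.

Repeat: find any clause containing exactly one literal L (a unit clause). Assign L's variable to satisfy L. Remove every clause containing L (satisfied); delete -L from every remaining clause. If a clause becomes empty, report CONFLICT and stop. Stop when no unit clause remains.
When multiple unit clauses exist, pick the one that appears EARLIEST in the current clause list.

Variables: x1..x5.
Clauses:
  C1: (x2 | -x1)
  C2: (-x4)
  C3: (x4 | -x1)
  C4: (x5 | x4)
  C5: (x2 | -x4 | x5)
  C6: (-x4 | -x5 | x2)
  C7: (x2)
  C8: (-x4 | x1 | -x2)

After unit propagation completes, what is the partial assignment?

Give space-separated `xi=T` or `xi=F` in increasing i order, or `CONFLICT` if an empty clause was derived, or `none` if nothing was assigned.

unit clause [-4] forces x4=F; simplify:
  drop 4 from [4, -1] -> [-1]
  drop 4 from [5, 4] -> [5]
  satisfied 4 clause(s); 4 remain; assigned so far: [4]
unit clause [-1] forces x1=F; simplify:
  satisfied 2 clause(s); 2 remain; assigned so far: [1, 4]
unit clause [5] forces x5=T; simplify:
  satisfied 1 clause(s); 1 remain; assigned so far: [1, 4, 5]
unit clause [2] forces x2=T; simplify:
  satisfied 1 clause(s); 0 remain; assigned so far: [1, 2, 4, 5]

Answer: x1=F x2=T x4=F x5=T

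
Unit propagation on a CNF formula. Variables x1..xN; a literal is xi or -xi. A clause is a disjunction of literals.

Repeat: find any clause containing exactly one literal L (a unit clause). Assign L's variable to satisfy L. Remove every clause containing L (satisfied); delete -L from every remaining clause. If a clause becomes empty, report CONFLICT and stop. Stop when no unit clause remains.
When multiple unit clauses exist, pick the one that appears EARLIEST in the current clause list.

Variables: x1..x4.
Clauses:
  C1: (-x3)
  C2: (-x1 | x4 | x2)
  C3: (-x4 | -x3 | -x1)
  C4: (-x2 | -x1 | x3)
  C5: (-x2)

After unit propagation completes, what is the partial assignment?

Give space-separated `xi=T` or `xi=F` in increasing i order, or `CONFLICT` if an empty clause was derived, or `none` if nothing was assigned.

unit clause [-3] forces x3=F; simplify:
  drop 3 from [-2, -1, 3] -> [-2, -1]
  satisfied 2 clause(s); 3 remain; assigned so far: [3]
unit clause [-2] forces x2=F; simplify:
  drop 2 from [-1, 4, 2] -> [-1, 4]
  satisfied 2 clause(s); 1 remain; assigned so far: [2, 3]

Answer: x2=F x3=F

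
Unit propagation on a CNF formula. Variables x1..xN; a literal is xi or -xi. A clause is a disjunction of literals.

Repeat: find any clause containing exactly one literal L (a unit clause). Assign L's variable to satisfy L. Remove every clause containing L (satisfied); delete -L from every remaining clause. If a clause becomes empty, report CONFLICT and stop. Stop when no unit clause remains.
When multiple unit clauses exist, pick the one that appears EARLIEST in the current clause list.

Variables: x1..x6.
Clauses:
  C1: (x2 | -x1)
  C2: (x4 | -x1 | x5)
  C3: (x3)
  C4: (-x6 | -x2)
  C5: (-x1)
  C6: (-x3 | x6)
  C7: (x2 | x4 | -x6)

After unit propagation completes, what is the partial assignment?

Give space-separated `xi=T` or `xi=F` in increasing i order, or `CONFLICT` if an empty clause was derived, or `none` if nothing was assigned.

unit clause [3] forces x3=T; simplify:
  drop -3 from [-3, 6] -> [6]
  satisfied 1 clause(s); 6 remain; assigned so far: [3]
unit clause [-1] forces x1=F; simplify:
  satisfied 3 clause(s); 3 remain; assigned so far: [1, 3]
unit clause [6] forces x6=T; simplify:
  drop -6 from [-6, -2] -> [-2]
  drop -6 from [2, 4, -6] -> [2, 4]
  satisfied 1 clause(s); 2 remain; assigned so far: [1, 3, 6]
unit clause [-2] forces x2=F; simplify:
  drop 2 from [2, 4] -> [4]
  satisfied 1 clause(s); 1 remain; assigned so far: [1, 2, 3, 6]
unit clause [4] forces x4=T; simplify:
  satisfied 1 clause(s); 0 remain; assigned so far: [1, 2, 3, 4, 6]

Answer: x1=F x2=F x3=T x4=T x6=T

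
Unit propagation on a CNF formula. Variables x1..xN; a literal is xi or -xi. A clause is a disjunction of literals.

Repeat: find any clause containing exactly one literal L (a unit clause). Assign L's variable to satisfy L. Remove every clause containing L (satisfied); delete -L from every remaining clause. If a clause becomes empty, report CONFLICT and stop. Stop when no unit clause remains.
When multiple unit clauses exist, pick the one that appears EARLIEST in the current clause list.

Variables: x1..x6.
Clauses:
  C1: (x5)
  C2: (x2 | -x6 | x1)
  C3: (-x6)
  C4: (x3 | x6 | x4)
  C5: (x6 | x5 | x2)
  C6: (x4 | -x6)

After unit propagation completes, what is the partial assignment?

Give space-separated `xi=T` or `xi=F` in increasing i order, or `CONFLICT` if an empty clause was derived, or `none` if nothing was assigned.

unit clause [5] forces x5=T; simplify:
  satisfied 2 clause(s); 4 remain; assigned so far: [5]
unit clause [-6] forces x6=F; simplify:
  drop 6 from [3, 6, 4] -> [3, 4]
  satisfied 3 clause(s); 1 remain; assigned so far: [5, 6]

Answer: x5=T x6=F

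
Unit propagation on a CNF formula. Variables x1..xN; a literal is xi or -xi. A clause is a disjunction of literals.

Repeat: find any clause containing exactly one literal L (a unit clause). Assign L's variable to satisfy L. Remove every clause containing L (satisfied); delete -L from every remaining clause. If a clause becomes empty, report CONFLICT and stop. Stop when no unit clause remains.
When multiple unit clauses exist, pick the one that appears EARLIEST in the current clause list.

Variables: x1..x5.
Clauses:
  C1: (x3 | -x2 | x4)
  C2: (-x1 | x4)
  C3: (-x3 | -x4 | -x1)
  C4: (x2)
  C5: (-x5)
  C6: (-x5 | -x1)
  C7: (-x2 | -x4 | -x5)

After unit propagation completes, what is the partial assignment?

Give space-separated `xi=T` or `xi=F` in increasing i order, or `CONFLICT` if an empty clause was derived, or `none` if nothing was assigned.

Answer: x2=T x5=F

Derivation:
unit clause [2] forces x2=T; simplify:
  drop -2 from [3, -2, 4] -> [3, 4]
  drop -2 from [-2, -4, -5] -> [-4, -5]
  satisfied 1 clause(s); 6 remain; assigned so far: [2]
unit clause [-5] forces x5=F; simplify:
  satisfied 3 clause(s); 3 remain; assigned so far: [2, 5]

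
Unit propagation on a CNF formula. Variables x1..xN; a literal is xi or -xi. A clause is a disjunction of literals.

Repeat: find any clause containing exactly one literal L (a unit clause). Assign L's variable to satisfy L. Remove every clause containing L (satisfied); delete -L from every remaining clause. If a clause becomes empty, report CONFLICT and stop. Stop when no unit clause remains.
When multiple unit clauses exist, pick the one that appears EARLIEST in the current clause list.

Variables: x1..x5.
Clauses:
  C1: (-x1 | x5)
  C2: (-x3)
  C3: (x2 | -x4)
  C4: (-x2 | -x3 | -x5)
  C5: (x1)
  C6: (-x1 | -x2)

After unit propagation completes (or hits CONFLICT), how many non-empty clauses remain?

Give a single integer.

unit clause [-3] forces x3=F; simplify:
  satisfied 2 clause(s); 4 remain; assigned so far: [3]
unit clause [1] forces x1=T; simplify:
  drop -1 from [-1, 5] -> [5]
  drop -1 from [-1, -2] -> [-2]
  satisfied 1 clause(s); 3 remain; assigned so far: [1, 3]
unit clause [5] forces x5=T; simplify:
  satisfied 1 clause(s); 2 remain; assigned so far: [1, 3, 5]
unit clause [-2] forces x2=F; simplify:
  drop 2 from [2, -4] -> [-4]
  satisfied 1 clause(s); 1 remain; assigned so far: [1, 2, 3, 5]
unit clause [-4] forces x4=F; simplify:
  satisfied 1 clause(s); 0 remain; assigned so far: [1, 2, 3, 4, 5]

Answer: 0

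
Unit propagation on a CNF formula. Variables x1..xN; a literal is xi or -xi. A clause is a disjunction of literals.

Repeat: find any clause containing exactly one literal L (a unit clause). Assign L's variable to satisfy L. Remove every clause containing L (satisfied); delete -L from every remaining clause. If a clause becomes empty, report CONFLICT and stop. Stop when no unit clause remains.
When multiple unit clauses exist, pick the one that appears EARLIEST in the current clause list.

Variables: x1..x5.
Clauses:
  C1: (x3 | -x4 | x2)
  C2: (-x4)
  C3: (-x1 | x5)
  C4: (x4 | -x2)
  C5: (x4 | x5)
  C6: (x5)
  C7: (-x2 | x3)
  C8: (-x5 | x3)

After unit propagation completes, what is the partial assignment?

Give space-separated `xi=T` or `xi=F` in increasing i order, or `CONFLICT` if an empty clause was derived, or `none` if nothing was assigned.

Answer: x2=F x3=T x4=F x5=T

Derivation:
unit clause [-4] forces x4=F; simplify:
  drop 4 from [4, -2] -> [-2]
  drop 4 from [4, 5] -> [5]
  satisfied 2 clause(s); 6 remain; assigned so far: [4]
unit clause [-2] forces x2=F; simplify:
  satisfied 2 clause(s); 4 remain; assigned so far: [2, 4]
unit clause [5] forces x5=T; simplify:
  drop -5 from [-5, 3] -> [3]
  satisfied 3 clause(s); 1 remain; assigned so far: [2, 4, 5]
unit clause [3] forces x3=T; simplify:
  satisfied 1 clause(s); 0 remain; assigned so far: [2, 3, 4, 5]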